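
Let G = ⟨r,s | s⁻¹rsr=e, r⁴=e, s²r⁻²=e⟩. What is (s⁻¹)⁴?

Compute successive powers of (s⁻¹), reducing at each step:
  (s⁻¹)²: (s⁻¹) · s⁻¹ = r²
  (s⁻¹)³: (r²) · s⁻¹ = s
  (s⁻¹)⁴: s · s⁻¹ = e

Answer: e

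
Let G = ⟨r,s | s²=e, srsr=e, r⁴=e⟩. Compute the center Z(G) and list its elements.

An element z ∈ Z(G) iff z commutes with every generator.
For example r² is central: (r²)·r = r³ = r·(r²); (r²)·s = r²s = s·(r²).
Whereas r ∉ Z(G) since r·s = rs ≠ r³s = s·r.
Checking each of the 8 elements this way gives Z(G) = {e, r²}, of order 2.

Answer: {e, r²}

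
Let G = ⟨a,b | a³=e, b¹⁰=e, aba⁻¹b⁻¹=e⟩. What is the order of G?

Enumerate words in the generators, reducing via the relations: the distinct elements are
  {a, b, e, ab, a², b², b³, b⁴, b⁵, b⁶, b⁷, b⁸, b⁹, ab², ab³, ab⁴, ab⁵, ab⁶, ab⁷, ab⁸, ab⁹, a²b, a²b², a²b³, a²b⁴, a²b⁵, a²b⁶, a²b⁷, a²b⁸, a²b⁹}.
No further products give new elements, so |G| = 30.

Answer: 30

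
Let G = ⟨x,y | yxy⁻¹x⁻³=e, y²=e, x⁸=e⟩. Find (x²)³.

Compute successive powers of (x²), reducing at each step:
  (x²)²: (x²) · x² = x⁴
  (x²)³: (x⁴) · x² = x⁶

Answer: x⁶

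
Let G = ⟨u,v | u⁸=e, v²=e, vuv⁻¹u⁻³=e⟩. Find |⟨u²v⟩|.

|⟨u²v⟩| equals the order of u²v. Compute successive powers until reaching e:
  (u²v)¹ = u²v, (u²v)² = e.
The smallest positive k with (u²v)ᵏ = e is 2, so |⟨u²v⟩| = 2.

Answer: 2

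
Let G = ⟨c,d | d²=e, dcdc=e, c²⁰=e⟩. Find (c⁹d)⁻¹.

The order of (c⁹d) is 2 (smallest k with (c⁹d)ᵏ = e), so (c⁹d)⁻¹ = (c⁹d)¹ = c⁹d.
Check: (c⁹d) · (c⁹d) → (c⁹d) · c⁹ = d;   d · d = e, giving e as required.

Answer: c⁹d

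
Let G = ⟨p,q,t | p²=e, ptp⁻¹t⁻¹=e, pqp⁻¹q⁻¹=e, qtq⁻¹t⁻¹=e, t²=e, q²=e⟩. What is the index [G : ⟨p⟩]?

First find ord(p) by computing successive powers:
  p¹ = p, p² = e.
So |⟨p⟩| = ord(p) = 2. With |G| = 8, by Lagrange [G : ⟨p⟩] = 8/2 = 4.

Answer: 4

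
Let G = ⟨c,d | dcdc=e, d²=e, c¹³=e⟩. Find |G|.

Enumerate words in the generators, reducing via the relations: the distinct elements are
  {c, d, e, cd, c², c³, c⁴, c⁵, c⁶, c⁷, c⁸, c⁹, c²d, c³d, c¹², c¹¹, c¹⁰, c⁴d, c⁵d, c⁶d, c⁷d, c⁸d, c⁹d, c¹²d, c¹¹d, c¹⁰d}.
No further products give new elements, so |G| = 26.

Answer: 26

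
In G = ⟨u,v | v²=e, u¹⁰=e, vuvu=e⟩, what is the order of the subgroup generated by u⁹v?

|⟨u⁹v⟩| equals the order of u⁹v. Compute successive powers until reaching e:
  (u⁹v)¹ = u⁹v, (u⁹v)² = e.
The smallest positive k with (u⁹v)ᵏ = e is 2, so |⟨u⁹v⟩| = 2.

Answer: 2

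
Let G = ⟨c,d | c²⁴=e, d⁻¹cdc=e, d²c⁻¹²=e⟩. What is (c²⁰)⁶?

Compute successive powers of (c²⁰), reducing at each step:
  (c²⁰)²: (c²⁰) · c²⁰ = c¹⁶
  (c²⁰)³: (c¹⁶) · c²⁰ = c¹²
  (c²⁰)⁴: (c¹²) · c²⁰ = c⁸
  (c²⁰)⁵: (c⁸) · c²⁰ = c⁴
  (c²⁰)⁶: (c⁴) · c²⁰ = e

Answer: e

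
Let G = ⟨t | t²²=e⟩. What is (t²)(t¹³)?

Compute (t²) · (t¹³) by multiplying left to right and reducing via the relations at each step:
  (t²) · t¹³ = t¹⁵

Answer: t¹⁵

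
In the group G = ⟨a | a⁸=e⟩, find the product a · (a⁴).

Compute a · (a⁴) by multiplying left to right and reducing via the relations at each step:
  a · a⁴ = a⁵

Answer: a⁵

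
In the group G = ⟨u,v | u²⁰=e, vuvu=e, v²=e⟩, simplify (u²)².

Compute successive powers of (u²), reducing at each step:
  (u²)²: (u²) · u² = u⁴

Answer: u⁴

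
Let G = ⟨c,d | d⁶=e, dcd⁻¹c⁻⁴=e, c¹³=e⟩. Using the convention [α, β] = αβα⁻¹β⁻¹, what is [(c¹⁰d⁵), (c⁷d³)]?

[(c¹⁰d⁵), (c⁷d³)] = (c¹⁰d⁵)·(c⁷d³)·(c¹⁰d⁵)⁻¹·(c⁷d³)⁻¹.
  (c¹⁰d⁵) · (c⁷d³) = c²d²
  (c²d²) · (c¹²d) = c¹²d³
  (c¹²d³) · (c⁷d³) = c⁵

Answer: c⁵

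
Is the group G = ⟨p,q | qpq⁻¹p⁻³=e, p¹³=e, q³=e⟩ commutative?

p·q = pq but q·p = p³q, so p·q ≠ q·p and G is not abelian.

Answer: No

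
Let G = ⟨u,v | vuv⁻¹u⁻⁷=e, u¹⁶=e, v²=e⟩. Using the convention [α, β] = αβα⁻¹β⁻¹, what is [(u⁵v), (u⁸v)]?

[(u⁵v), (u⁸v)] = (u⁵v)·(u⁸v)·(u⁵v)⁻¹·(u⁸v)⁻¹.
  (u⁵v) · (u⁸v) = u¹³
  (u¹³) · (u¹³v) = u¹⁰v
  (u¹⁰v) · (u⁸v) = u²

Answer: u²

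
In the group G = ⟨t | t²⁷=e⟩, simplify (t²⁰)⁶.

Compute successive powers of (t²⁰), reducing at each step:
  (t²⁰)²: (t²⁰) · t²⁰ = t¹³
  (t²⁰)³: (t¹³) · t²⁰ = t⁶
  (t²⁰)⁴: (t⁶) · t²⁰ = t²⁶
  (t²⁰)⁵: (t²⁶) · t²⁰ = t¹⁹
  (t²⁰)⁶: (t¹⁹) · t²⁰ = t¹²

Answer: t¹²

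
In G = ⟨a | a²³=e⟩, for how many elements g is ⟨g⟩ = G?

G is cyclic of order 23. An element generates G iff its order is 23, and a cyclic group of order 23 has exactly φ(23) = 22 such elements.

Answer: 22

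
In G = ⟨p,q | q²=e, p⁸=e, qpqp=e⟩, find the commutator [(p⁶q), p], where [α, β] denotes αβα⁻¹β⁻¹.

[(p⁶q), p] = (p⁶q)·p·(p⁶q)⁻¹·p⁻¹.
  (p⁶q) · p = p⁵q
  (p⁵q) · (p⁶q) = p⁷
  (p⁷) · (p⁷) = p⁶

Answer: p⁶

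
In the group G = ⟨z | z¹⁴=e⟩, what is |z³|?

Compute successive powers until reaching e:
  (z³)¹ = z³, (z³)² = z⁶, (z³)³ = z⁹, (z³)⁴ = z¹², (z³)⁵ = z, (z³)⁶ = z⁴, (z³)⁷ = z⁷, (z³)⁸ = z¹⁰, (z³)⁹ = z¹³, (z³)¹⁰ = z², (z³)¹¹ = z⁵, (z³)¹² = z⁸, (z³)¹³ = z¹¹, (z³)¹⁴ = e.
The smallest positive k with (z³)ᵏ = e is 14.

Answer: 14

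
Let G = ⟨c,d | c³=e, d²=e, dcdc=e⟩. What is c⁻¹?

The order of c is 3 (smallest k with cᵏ = e), so c⁻¹ = c² = c².
Check: c · (c²) → c · c² = e, giving e as required.

Answer: c²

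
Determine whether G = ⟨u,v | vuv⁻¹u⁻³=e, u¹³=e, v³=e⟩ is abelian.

u·v = uv but v·u = u³v, so u·v ≠ v·u and G is not abelian.

Answer: No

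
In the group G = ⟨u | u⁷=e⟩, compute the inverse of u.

The order of u is 7 (smallest k with uᵏ = e), so u⁻¹ = u⁶ = u⁶.
Check: u · (u⁶) → u · u⁶ = e, giving e as required.

Answer: u⁶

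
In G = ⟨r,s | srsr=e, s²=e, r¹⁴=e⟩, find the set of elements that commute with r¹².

⟨r¹²⟩ ⊆ C_G(r¹²) since powers of r¹² commute with r¹²; so |C_G(r¹²)| ≥ |⟨r¹²⟩| = 7.
By orbit–stabilizer, |C_G(r¹²)| = |G| / |conj. class of r¹²| = 28 / 2 = 14.
The 14 elements commuting with r¹² are {e, r, r², r³, r⁴, r⁵, r⁶, r⁷, r⁸, r⁹, r¹⁰, r¹¹, r¹², r¹³}.

Answer: {e, r, r², r³, r⁴, r⁵, r⁶, r⁷, r⁸, r⁹, r¹⁰, r¹¹, r¹², r¹³}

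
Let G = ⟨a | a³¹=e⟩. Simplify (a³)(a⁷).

Compute (a³) · (a⁷) by multiplying left to right and reducing via the relations at each step:
  (a³) · a⁷ = a¹⁰

Answer: a¹⁰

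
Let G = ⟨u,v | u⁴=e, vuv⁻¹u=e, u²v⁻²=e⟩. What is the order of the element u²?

Compute successive powers until reaching e:
  (u²)¹ = u², (u²)² = e.
The smallest positive k with (u²)ᵏ = e is 2.

Answer: 2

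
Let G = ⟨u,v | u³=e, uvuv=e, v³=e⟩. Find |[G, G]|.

G' = [G, G] is generated by all commutators. The generator-pair commutators are: [u, v] = uv²u.
The subgroup they normally generate is {e, uv, u²v², uv²u}, of order 4.
Check: |G/G'| = 12/4 = 3 is the order of the abelianisation.

Answer: 4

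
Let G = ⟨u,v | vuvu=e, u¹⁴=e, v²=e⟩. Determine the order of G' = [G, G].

G' = [G, G] is generated by all commutators. The generator-pair commutators are: [u, v] = u².
The subgroup they normally generate is {e, u², u⁴, u⁶, u⁸, u¹⁰, u¹²}, of order 7.
Check: |G/G'| = 28/7 = 4 is the order of the abelianisation.

Answer: 7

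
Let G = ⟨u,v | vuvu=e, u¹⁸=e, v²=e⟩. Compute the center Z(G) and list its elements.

An element z ∈ Z(G) iff z commutes with every generator.
For example u⁹ is central: (u⁹)·u = u¹⁰ = u·(u⁹); (u⁹)·v = u⁹v = v·(u⁹).
Whereas u ∉ Z(G) since u·v = uv ≠ u¹⁷v = v·u.
Checking each of the 36 elements this way gives Z(G) = {e, u⁹}, of order 2.

Answer: {e, u⁹}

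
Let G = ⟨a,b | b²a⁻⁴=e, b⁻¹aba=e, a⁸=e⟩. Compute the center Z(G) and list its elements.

An element z ∈ Z(G) iff z commutes with every generator.
For example a⁴ is central: (a⁴)·a = a⁵ = a·(a⁴); (a⁴)·b = b⁻¹ = b·(a⁴).
Whereas a ∉ Z(G) since a·b = ab ≠ a³b⁻¹ = b·a.
Checking each of the 16 elements this way gives Z(G) = {e, a⁴}, of order 2.

Answer: {e, a⁴}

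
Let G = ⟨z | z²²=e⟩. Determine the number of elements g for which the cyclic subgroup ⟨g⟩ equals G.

G is cyclic of order 22. An element generates G iff its order is 22, and a cyclic group of order 22 has exactly φ(22) = 10 such elements.

Answer: 10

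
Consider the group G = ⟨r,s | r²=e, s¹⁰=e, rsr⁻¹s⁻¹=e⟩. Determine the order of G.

Enumerate words in the generators, reducing via the relations: the distinct elements are
  {e, r, s, rs, s², s³, s⁴, s⁵, s⁶, s⁷, s⁸, s⁹, rs², rs³, rs⁴, rs⁵, rs⁶, rs⁷, rs⁸, rs⁹}.
No further products give new elements, so |G| = 20.

Answer: 20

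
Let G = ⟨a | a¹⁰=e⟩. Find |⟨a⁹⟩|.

|⟨a⁹⟩| equals the order of a⁹. Compute successive powers until reaching e:
  (a⁹)¹ = a⁹, (a⁹)² = a⁸, (a⁹)³ = a⁷, (a⁹)⁴ = a⁶, (a⁹)⁵ = a⁵, (a⁹)⁶ = a⁴, (a⁹)⁷ = a³, (a⁹)⁸ = a², (a⁹)⁹ = a, (a⁹)¹⁰ = e.
The smallest positive k with (a⁹)ᵏ = e is 10, so |⟨a⁹⟩| = 10.

Answer: 10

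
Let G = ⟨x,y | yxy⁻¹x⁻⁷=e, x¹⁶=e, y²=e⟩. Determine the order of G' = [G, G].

G' = [G, G] is generated by all commutators. The generator-pair commutators are: [x, y] = x¹⁰.
The subgroup they normally generate is {e, x², x⁴, x⁶, x⁸, x¹⁰, x¹², x¹⁴}, of order 8.
Check: |G/G'| = 32/8 = 4 is the order of the abelianisation.

Answer: 8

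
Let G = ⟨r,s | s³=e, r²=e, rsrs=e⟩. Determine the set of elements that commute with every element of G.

An element z ∈ Z(G) iff z commutes with every generator.
For example e is central: e·r = r = r·e; e·s = s = s·e.
Whereas r ∉ Z(G) since r·s = rs ≠ rs² = s·r.
Checking each of the 6 elements this way gives Z(G) = {e}, of order 1.

Answer: {e}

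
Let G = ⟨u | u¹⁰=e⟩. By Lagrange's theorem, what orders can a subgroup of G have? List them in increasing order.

|G| = 10 = 2 · 5. By Lagrange's theorem the order of any subgroup divides 10; the divisors of 10 are 1, 2, 5, 10.

Answer: 1, 2, 5, 10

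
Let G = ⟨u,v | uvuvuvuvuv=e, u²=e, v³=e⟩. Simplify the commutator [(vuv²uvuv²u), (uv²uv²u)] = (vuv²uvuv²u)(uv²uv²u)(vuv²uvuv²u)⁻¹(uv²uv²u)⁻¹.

[(vuv²uvuv²u), (uv²uv²u)] = (vuv²uvuv²u)·(uv²uv²u)·(vuv²uvuv²u)⁻¹·(uv²uv²u)⁻¹.
  (vuv²uvuv²u) · (uv²uv²u) = uv²uvuv²uv²
  (uv²uvuv²uv²) · (uvuv²uvuv²) = v²uvu
  (v²uvu) · (uvuvu) = v²uv²uvu

Answer: v²uv²uvu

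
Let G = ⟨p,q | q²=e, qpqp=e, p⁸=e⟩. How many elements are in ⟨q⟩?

|⟨q⟩| equals the order of q. Compute successive powers until reaching e:
  q¹ = q, q² = e.
The smallest positive k with qᵏ = e is 2, so |⟨q⟩| = 2.

Answer: 2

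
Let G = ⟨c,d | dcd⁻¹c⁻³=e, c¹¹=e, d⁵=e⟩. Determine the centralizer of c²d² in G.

⟨c²d²⟩ ⊆ C_G(c²d²) since powers of c²d² commute with c²d²; so |C_G(c²d²)| ≥ |⟨c²d²⟩| = 5.
By orbit–stabilizer, |C_G(c²d²)| = |G| / |conj. class of c²d²| = 55 / 11 = 5.
The 5 elements commuting with c²d² are {e, cd³, c²d², c⁶d, c⁹d⁴}.

Answer: {e, cd³, c²d², c⁶d, c⁹d⁴}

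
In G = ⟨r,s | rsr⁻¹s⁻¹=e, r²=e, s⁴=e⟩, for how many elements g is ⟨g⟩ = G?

⟨g⟩ = G would require ord(g) = |G| = 8, but the maximum element order in G is 4 < 8. So G is not cyclic and no single element generates it: the count is 0.

Answer: 0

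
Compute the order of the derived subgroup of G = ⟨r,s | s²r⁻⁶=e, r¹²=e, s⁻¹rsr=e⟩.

G' = [G, G] is generated by all commutators. The generator-pair commutators are: [r, s] = r².
The subgroup they normally generate is {e, r², r⁴, r⁶, r⁸, r¹⁰}, of order 6.
Check: |G/G'| = 24/6 = 4 is the order of the abelianisation.

Answer: 6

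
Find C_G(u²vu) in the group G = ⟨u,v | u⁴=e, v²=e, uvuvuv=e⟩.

⟨u²vu⟩ ⊆ C_G(u²vu) since powers of u²vu commute with u²vu; so |C_G(u²vu)| ≥ |⟨u²vu⟩| = 3.
By orbit–stabilizer, |C_G(u²vu)| = |G| / |conj. class of u²vu| = 24 / 8 = 3.
The 3 elements commuting with u²vu are {e, u²vu, u³vu²}.

Answer: {e, u²vu, u³vu²}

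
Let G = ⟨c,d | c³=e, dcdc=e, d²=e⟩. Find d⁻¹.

The order of d is 2 (smallest k with dᵏ = e), so d⁻¹ = d¹ = d.
Check: d · d → d · d = e, giving e as required.

Answer: d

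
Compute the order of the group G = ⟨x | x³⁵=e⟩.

G is generated by a single element, so G is cyclic. The relator gives x³⁵ = e and no smaller power is forced to be e, so the 35 powers {e, x, x², x³, x⁴, x⁵, x⁶, x⁷, x⁸, x⁹, x²², x²³, x²¹, x²⁰, x²⁴, x²⁵, x²⁶, x²⁷, x²⁸, x²⁹, x³², x³³, x³¹, x³⁰, x³⁴, x¹², x¹³, x¹¹, x¹⁰, x¹⁴, x¹⁵, x¹⁶, x¹⁷, x¹⁸, x¹⁹} are distinct. Hence |G| = 35.

Answer: 35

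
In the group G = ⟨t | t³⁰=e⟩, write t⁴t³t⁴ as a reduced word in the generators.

Multiply left to right, reducing at each step:
  (t⁴) · t³ = t⁷
  (t⁷) · t⁴ = t¹¹

Answer: t¹¹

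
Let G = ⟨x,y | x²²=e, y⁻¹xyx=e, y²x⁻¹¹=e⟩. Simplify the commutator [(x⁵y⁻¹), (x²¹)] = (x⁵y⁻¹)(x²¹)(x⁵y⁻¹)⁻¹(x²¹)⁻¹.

[(x⁵y⁻¹), (x²¹)] = (x⁵y⁻¹)·(x²¹)·(x⁵y⁻¹)⁻¹·(x²¹)⁻¹.
  (x⁵y⁻¹) · (x²¹) = x⁶y⁻¹
  (x⁶y⁻¹) · (x⁵y) = x
  x · x = x²

Answer: x²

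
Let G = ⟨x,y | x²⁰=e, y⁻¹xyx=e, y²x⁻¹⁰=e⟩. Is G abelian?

x·y = xy but y·x = x⁹y⁻¹, so x·y ≠ y·x and G is not abelian.

Answer: No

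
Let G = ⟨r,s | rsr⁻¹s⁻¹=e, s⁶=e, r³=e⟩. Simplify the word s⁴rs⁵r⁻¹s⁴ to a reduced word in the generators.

Multiply left to right, reducing at each step:
  (s⁴) · r = rs⁴
  (rs⁴) · s⁵ = rs³
  (rs³) · r⁻¹ = s³
  (s³) · s⁴ = s

Answer: s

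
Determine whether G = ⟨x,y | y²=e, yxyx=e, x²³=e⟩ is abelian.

x·y = xy but y·x = x²²y, so x·y ≠ y·x and G is not abelian.

Answer: No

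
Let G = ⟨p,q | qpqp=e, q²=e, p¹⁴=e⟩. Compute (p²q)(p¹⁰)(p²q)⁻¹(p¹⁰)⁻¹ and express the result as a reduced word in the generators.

[(p²q), (p¹⁰)] = (p²q)·(p¹⁰)·(p²q)⁻¹·(p¹⁰)⁻¹.
  (p²q) · (p¹⁰) = p⁶q
  (p⁶q) · (p²q) = p⁴
  (p⁴) · (p⁴) = p⁸

Answer: p⁸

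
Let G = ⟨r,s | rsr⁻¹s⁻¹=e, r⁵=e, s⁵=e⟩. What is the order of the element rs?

Compute successive powers until reaching e:
  (rs)¹ = rs, (rs)² = r²s², (rs)³ = r³s³, (rs)⁴ = r⁴s⁴, (rs)⁵ = e.
The smallest positive k with (rs)ᵏ = e is 5.

Answer: 5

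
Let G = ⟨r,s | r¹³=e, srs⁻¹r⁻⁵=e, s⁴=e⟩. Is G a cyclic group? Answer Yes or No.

Every cyclic group is abelian. But r·s = rs while s·r = r⁵s, so r·s ≠ s·r and G is not abelian. Hence G is not cyclic.

Answer: No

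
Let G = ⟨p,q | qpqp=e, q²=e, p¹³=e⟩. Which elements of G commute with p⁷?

⟨p⁷⟩ ⊆ C_G(p⁷) since powers of p⁷ commute with p⁷; so |C_G(p⁷)| ≥ |⟨p⁷⟩| = 13.
By orbit–stabilizer, |C_G(p⁷)| = |G| / |conj. class of p⁷| = 26 / 2 = 13.
The 13 elements commuting with p⁷ are {e, p, p², p³, p⁴, p⁵, p⁶, p⁷, p⁸, p⁹, p¹⁰, p¹¹, p¹²}.

Answer: {e, p, p², p³, p⁴, p⁵, p⁶, p⁷, p⁸, p⁹, p¹⁰, p¹¹, p¹²}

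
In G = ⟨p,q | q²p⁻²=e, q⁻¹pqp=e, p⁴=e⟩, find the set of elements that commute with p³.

⟨p³⟩ ⊆ C_G(p³) since powers of p³ commute with p³; so |C_G(p³)| ≥ |⟨p³⟩| = 4.
By orbit–stabilizer, |C_G(p³)| = |G| / |conj. class of p³| = 8 / 2 = 4.
The 4 elements commuting with p³ are {e, p, p², p³}.

Answer: {e, p, p², p³}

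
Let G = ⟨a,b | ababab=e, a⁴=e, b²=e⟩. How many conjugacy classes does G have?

The conjugacy classes (representative and size) are:
  [e] (size 1), [a³] (size 6), [a²ba²b] (size 3), [aba³] (size 6), [ba³] (size 8).
Class equation: 1 + 6 + 3 + 6 + 8 = 24 = |G|. So G has 5 conjugacy classes.

Answer: 5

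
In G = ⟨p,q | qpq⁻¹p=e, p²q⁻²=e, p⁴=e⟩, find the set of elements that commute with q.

⟨q⟩ ⊆ C_G(q) since powers of q commute with q; so |C_G(q)| ≥ |⟨q⟩| = 4.
By orbit–stabilizer, |C_G(q)| = |G| / |conj. class of q| = 8 / 2 = 4.
The 4 elements commuting with q are {e, p², q, q⁻¹}.

Answer: {e, p², q, q⁻¹}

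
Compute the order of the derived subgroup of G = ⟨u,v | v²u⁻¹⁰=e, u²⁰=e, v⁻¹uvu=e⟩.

G' = [G, G] is generated by all commutators. The generator-pair commutators are: [u, v] = u².
The subgroup they normally generate is {e, u², u⁴, u⁶, u⁸, u¹⁰, u¹², u¹⁴, u¹⁶, u¹⁸}, of order 10.
Check: |G/G'| = 40/10 = 4 is the order of the abelianisation.

Answer: 10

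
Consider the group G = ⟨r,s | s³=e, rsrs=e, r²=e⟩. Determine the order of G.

Enumerate words in the generators, reducing via the relations: the distinct elements are
  {e, r, s, rs, s², rs²}.
No further products give new elements, so |G| = 6.

Answer: 6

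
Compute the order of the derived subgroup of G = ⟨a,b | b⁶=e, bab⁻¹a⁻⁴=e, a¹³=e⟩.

G' = [G, G] is generated by all commutators. The generator-pair commutators are: [a, b] = a¹⁰.
The subgroup they normally generate is {e, a, a², a³, a⁴, a⁵, a⁶, a⁷, a⁸, a⁹, a¹⁰, a¹¹, a¹²}, of order 13.
Check: |G/G'| = 78/13 = 6 is the order of the abelianisation.

Answer: 13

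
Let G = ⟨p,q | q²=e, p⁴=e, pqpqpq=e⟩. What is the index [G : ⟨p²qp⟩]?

First find ord(p²qp) by computing successive powers:
  (p²qp)¹ = p²qp, (p²qp)² = p³qp², (p²qp)³ = e.
So |⟨p²qp⟩| = ord(p²qp) = 3. With |G| = 24, by Lagrange [G : ⟨p²qp⟩] = 24/3 = 8.

Answer: 8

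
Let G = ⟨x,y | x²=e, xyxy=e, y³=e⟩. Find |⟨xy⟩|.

|⟨xy⟩| equals the order of xy. Compute successive powers until reaching e:
  (xy)¹ = xy, (xy)² = e.
The smallest positive k with (xy)ᵏ = e is 2, so |⟨xy⟩| = 2.

Answer: 2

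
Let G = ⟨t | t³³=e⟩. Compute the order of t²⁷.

Compute successive powers until reaching e:
  (t²⁷)¹ = t²⁷, (t²⁷)² = t²¹, (t²⁷)³ = t¹⁵, (t²⁷)⁴ = t⁹, (t²⁷)⁵ = t³, (t²⁷)⁶ = t³⁰, (t²⁷)⁷ = t²⁴, (t²⁷)⁸ = t¹⁸, (t²⁷)⁹ = t¹², (t²⁷)¹⁰ = t⁶, (t²⁷)¹¹ = e.
The smallest positive k with (t²⁷)ᵏ = e is 11.

Answer: 11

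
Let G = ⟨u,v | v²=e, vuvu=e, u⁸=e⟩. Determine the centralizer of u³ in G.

⟨u³⟩ ⊆ C_G(u³) since powers of u³ commute with u³; so |C_G(u³)| ≥ |⟨u³⟩| = 8.
By orbit–stabilizer, |C_G(u³)| = |G| / |conj. class of u³| = 16 / 2 = 8.
The 8 elements commuting with u³ are {e, u, u², u³, u⁴, u⁵, u⁶, u⁷}.

Answer: {e, u, u², u³, u⁴, u⁵, u⁶, u⁷}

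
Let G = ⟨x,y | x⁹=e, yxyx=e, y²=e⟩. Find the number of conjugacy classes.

The conjugacy classes (representative and size) are:
  [e] (size 1), [x⁸] (size 2), [x⁷] (size 2), [x⁶] (size 2), [x⁵] (size 2), [x⁴y] (size 9).
Class equation: 1 + 2 + 2 + 2 + 2 + 9 = 18 = |G|. So G has 6 conjugacy classes.

Answer: 6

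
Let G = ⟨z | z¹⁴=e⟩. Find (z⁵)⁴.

Compute successive powers of (z⁵), reducing at each step:
  (z⁵)²: (z⁵) · z⁵ = z¹⁰
  (z⁵)³: (z¹⁰) · z⁵ = z
  (z⁵)⁴: z · z⁵ = z⁶

Answer: z⁶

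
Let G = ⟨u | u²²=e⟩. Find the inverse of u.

The order of u is 22 (smallest k with uᵏ = e), so u⁻¹ = u²¹ = u²¹.
Check: u · (u²¹) → u · u²¹ = e, giving e as required.

Answer: u²¹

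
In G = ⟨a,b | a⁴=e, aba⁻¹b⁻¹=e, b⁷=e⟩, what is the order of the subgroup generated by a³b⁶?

|⟨a³b⁶⟩| equals the order of a³b⁶. Compute successive powers until reaching e:
  (a³b⁶)¹ = a³b⁶, (a³b⁶)² = a²b⁵, (a³b⁶)³ = ab⁴, (a³b⁶)⁴ = b³, (a³b⁶)⁵ = a³b², (a³b⁶)⁶ = a²b, (a³b⁶)⁷ = a, (a³b⁶)⁸ = b⁶, (a³b⁶)⁹ = a³b⁵, (a³b⁶)¹⁰ = a²b⁴, (a³b⁶)¹¹ = ab³, (a³b⁶)¹² = b², (a³b⁶)¹³ = a³b, (a³b⁶)¹⁴ = a², (a³b⁶)¹⁵ = ab⁶, (a³b⁶)¹⁶ = b⁵, (a³b⁶)¹⁷ = a³b⁴, (a³b⁶)¹⁸ = a²b³, (a³b⁶)¹⁹ = ab², (a³b⁶)²⁰ = b, (a³b⁶)²¹ = a³, (a³b⁶)²² = a²b⁶, (a³b⁶)²³ = ab⁵, (a³b⁶)²⁴ = b⁴, (a³b⁶)²⁵ = a³b³, (a³b⁶)²⁶ = a²b², (a³b⁶)²⁷ = ab, (a³b⁶)²⁸ = e.
The smallest positive k with (a³b⁶)ᵏ = e is 28, so |⟨a³b⁶⟩| = 28.

Answer: 28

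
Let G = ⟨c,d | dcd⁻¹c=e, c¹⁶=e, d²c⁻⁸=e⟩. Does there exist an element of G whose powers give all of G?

Every cyclic group is abelian. But c·d = cd while d·c = c⁷d⁻¹, so c·d ≠ d·c and G is not abelian. Hence G is not cyclic.

Answer: No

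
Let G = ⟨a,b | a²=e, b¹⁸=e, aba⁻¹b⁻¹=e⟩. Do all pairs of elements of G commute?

Each pair of generators commutes: a·b = ab = b·a. Since the generators pairwise commute, every element of G commutes with every other, so G is abelian.

Answer: Yes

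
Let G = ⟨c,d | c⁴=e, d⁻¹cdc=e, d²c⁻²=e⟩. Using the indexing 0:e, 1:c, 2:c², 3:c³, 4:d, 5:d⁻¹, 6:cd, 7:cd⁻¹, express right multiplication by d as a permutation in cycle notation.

(0 4 2 5)(1 6 3 7)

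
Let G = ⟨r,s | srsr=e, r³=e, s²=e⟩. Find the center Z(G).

An element z ∈ Z(G) iff z commutes with every generator.
For example e is central: e·r = r = r·e; e·s = s = s·e.
Whereas r ∉ Z(G) since r·s = rs ≠ r²s = s·r.
Checking each of the 6 elements this way gives Z(G) = {e}, of order 1.

Answer: {e}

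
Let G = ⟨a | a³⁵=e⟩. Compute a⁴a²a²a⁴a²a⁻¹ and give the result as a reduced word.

Multiply left to right, reducing at each step:
  (a⁴) · a² = a⁶
  (a⁶) · a² = a⁸
  (a⁸) · a⁴ = a¹²
  (a¹²) · a² = a¹⁴
  (a¹⁴) · a⁻¹ = a¹³

Answer: a¹³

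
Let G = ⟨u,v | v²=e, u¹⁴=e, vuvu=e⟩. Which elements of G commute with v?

⟨v⟩ ⊆ C_G(v) since powers of v commute with v; so |C_G(v)| ≥ |⟨v⟩| = 2.
By orbit–stabilizer, |C_G(v)| = |G| / |conj. class of v| = 28 / 7 = 4.
The 4 elements commuting with v are {e, u⁷, v, u⁷v}.

Answer: {e, u⁷, v, u⁷v}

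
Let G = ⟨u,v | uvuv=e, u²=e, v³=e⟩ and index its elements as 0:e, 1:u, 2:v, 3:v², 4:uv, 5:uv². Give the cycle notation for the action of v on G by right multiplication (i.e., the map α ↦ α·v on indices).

(0 2 3)(1 4 5)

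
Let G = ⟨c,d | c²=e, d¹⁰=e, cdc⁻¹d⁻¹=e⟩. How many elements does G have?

Enumerate words in the generators, reducing via the relations: the distinct elements are
  {c, d, e, cd, d², d³, d⁴, d⁵, d⁶, d⁷, d⁸, d⁹, cd², cd³, cd⁴, cd⁵, cd⁶, cd⁷, cd⁸, cd⁹}.
No further products give new elements, so |G| = 20.

Answer: 20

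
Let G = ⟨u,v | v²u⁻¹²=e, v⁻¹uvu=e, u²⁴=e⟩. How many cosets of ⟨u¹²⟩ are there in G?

First find ord(u¹²) by computing successive powers:
  (u¹²)¹ = u¹², (u¹²)² = e.
So |⟨u¹²⟩| = ord(u¹²) = 2. With |G| = 48, by Lagrange [G : ⟨u¹²⟩] = 48/2 = 24.

Answer: 24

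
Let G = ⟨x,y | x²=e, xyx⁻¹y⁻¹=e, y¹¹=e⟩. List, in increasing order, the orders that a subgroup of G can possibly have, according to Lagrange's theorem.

|G| = 22 = 2 · 11. By Lagrange's theorem the order of any subgroup divides 22; the divisors of 22 are 1, 2, 11, 22.

Answer: 1, 2, 11, 22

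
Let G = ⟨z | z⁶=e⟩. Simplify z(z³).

Compute z · (z³) by multiplying left to right and reducing via the relations at each step:
  z · z³ = z⁴

Answer: z⁴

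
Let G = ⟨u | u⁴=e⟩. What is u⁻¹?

The order of u is 4 (smallest k with uᵏ = e), so u⁻¹ = u³ = u³.
Check: u · (u³) → u · u³ = e, giving e as required.

Answer: u³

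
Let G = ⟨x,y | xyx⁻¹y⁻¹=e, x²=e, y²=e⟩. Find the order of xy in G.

Compute successive powers until reaching e:
  (xy)¹ = xy, (xy)² = e.
The smallest positive k with (xy)ᵏ = e is 2.

Answer: 2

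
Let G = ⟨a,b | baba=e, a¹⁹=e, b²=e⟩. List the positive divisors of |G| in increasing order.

|G| = 38 = 2 · 19. By Lagrange's theorem the order of any subgroup divides 38; the divisors of 38 are 1, 2, 19, 38.

Answer: 1, 2, 19, 38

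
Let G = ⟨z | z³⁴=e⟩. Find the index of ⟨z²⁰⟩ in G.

First find ord(z²⁰) by computing successive powers:
  (z²⁰)¹ = z²⁰, (z²⁰)² = z⁶, (z²⁰)³ = z²⁶, (z²⁰)⁴ = z¹², (z²⁰)⁵ = z³², (z²⁰)⁶ = z¹⁸, (z²⁰)⁷ = z⁴, (z²⁰)⁸ = z²⁴, (z²⁰)⁹ = z¹⁰, (z²⁰)¹⁰ = z³⁰, (z²⁰)¹¹ = z¹⁶, (z²⁰)¹² = z², (z²⁰)¹³ = z²², (z²⁰)¹⁴ = z⁸, (z²⁰)¹⁵ = z²⁸, (z²⁰)¹⁶ = z¹⁴, (z²⁰)¹⁷ = e.
So |⟨z²⁰⟩| = ord(z²⁰) = 17. With |G| = 34, by Lagrange [G : ⟨z²⁰⟩] = 34/17 = 2.

Answer: 2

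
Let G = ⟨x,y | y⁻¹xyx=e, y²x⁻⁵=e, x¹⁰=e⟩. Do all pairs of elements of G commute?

x·y = xy but y·x = x⁴y⁻¹, so x·y ≠ y·x and G is not abelian.

Answer: No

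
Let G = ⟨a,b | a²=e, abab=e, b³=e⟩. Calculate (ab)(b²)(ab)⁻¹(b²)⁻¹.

[(ab), (b²)] = (ab)·(b²)·(ab)⁻¹·(b²)⁻¹.
  (ab) · (b²) = a
  a · (ab) = b
  b · b = b²

Answer: b²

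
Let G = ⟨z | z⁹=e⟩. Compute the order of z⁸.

Compute successive powers until reaching e:
  (z⁸)¹ = z⁸, (z⁸)² = z⁷, (z⁸)³ = z⁶, (z⁸)⁴ = z⁵, (z⁸)⁵ = z⁴, (z⁸)⁶ = z³, (z⁸)⁷ = z², (z⁸)⁸ = z, (z⁸)⁹ = e.
The smallest positive k with (z⁸)ᵏ = e is 9.

Answer: 9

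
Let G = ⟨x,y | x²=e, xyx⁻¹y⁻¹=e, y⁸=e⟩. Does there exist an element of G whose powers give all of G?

|G| = 16, but the maximum element order in G is 8 < 16. No single element generates all of G, so G is not cyclic.

Answer: No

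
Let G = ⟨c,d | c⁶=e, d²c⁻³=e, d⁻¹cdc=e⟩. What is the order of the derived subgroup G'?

G' = [G, G] is generated by all commutators. The generator-pair commutators are: [c, d] = c².
The subgroup they normally generate is {e, c², c⁴}, of order 3.
Check: |G/G'| = 12/3 = 4 is the order of the abelianisation.

Answer: 3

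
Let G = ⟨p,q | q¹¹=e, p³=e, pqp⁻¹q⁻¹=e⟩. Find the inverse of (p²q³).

The order of (p²q³) is 33 (smallest k with (p²q³)ᵏ = e), so (p²q³)⁻¹ = (p²q³)³² = pq⁸.
Check: (p²q³) · (pq⁸) → (p²q³) · p = q³;   (q³) · q⁸ = e, giving e as required.

Answer: pq⁸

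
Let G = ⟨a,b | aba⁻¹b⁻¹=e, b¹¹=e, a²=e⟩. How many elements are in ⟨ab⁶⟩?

|⟨ab⁶⟩| equals the order of ab⁶. Compute successive powers until reaching e:
  (ab⁶)¹ = ab⁶, (ab⁶)² = b, (ab⁶)³ = ab⁷, (ab⁶)⁴ = b², (ab⁶)⁵ = ab⁸, (ab⁶)⁶ = b³, (ab⁶)⁷ = ab⁹, (ab⁶)⁸ = b⁴, (ab⁶)⁹ = ab¹⁰, (ab⁶)¹⁰ = b⁵, (ab⁶)¹¹ = a, (ab⁶)¹² = b⁶, (ab⁶)¹³ = ab, (ab⁶)¹⁴ = b⁷, (ab⁶)¹⁵ = ab², (ab⁶)¹⁶ = b⁸, (ab⁶)¹⁷ = ab³, (ab⁶)¹⁸ = b⁹, (ab⁶)¹⁹ = ab⁴, (ab⁶)²⁰ = b¹⁰, (ab⁶)²¹ = ab⁵, (ab⁶)²² = e.
The smallest positive k with (ab⁶)ᵏ = e is 22, so |⟨ab⁶⟩| = 22.

Answer: 22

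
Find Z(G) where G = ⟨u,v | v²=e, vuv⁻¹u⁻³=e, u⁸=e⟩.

An element z ∈ Z(G) iff z commutes with every generator.
For example u⁴ is central: (u⁴)·u = u⁵ = u·(u⁴); (u⁴)·v = u⁴v = v·(u⁴).
Whereas u ∉ Z(G) since u·v = uv ≠ u³v = v·u.
Checking each of the 16 elements this way gives Z(G) = {e, u⁴}, of order 2.

Answer: {e, u⁴}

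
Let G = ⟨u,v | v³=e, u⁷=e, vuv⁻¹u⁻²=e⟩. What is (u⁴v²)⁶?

Compute successive powers of (u⁴v²), reducing at each step:
  (u⁴v²)²: (u⁴v²) · u⁴ = u⁶v²;   (u⁶v²) · v² = u⁶v
  (u⁴v²)³: (u⁶v) · u⁴ = v;   v · v² = e
  (u⁴v²)⁴: e · u⁴ = u⁴;   (u⁴) · v² = u⁴v²
  (u⁴v²)⁵: (u⁴v²) · u⁴ = u⁶v²;   (u⁶v²) · v² = u⁶v
  (u⁴v²)⁶: (u⁶v) · u⁴ = v;   v · v² = e

Answer: e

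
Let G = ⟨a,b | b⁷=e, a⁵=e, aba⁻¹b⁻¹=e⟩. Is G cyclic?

|G| = 35. The element ab has order 35 (its powers give 35 distinct elements), so ⟨ab⟩ = G and G is cyclic.

Answer: Yes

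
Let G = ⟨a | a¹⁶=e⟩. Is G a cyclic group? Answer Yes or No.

|G| = 16. The element a has order 16 (its powers give 16 distinct elements), so ⟨a⟩ = G and G is cyclic.

Answer: Yes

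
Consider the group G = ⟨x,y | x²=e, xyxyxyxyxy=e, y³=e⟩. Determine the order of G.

Enumerate words in the generators, reducing via the relations: the distinct elements are
  {e, x, y, xy, yx, y², xyx, xy², yxy, y²x, xyxy, xy²x, yxyx, yxy², y²xy, xyxyx, xyxy², xy²xy, yxy²x, y²xyx, y²xy², xyxy²x, xy²xyx, xy²xy², yxyxy², yxy²xy, y²xyxy, y²xy²x, xyxy²xy, xy²xyxy, xy²xy²x, yxyxy²x, yxy²xyx, yxy²xy², y²xyxy², y²xy²xy, xyxy²xyx, xyxy²xy², xy²xyxy², yxyxy²xy, yxy²xyxy, y²xyxy²x, y²xy²xyx, xyxy²xyxy, xy²xyxy²x, yxyxy²xy², yxy²xyxy², y²xyxy²xy, y²xy²xyxy, xyxy²xyxy², xy²xyxy²xy, yxy²xyxy²x, y²xyxy²xyx, y²xyxy²xy², y²xy²xyxy², xyxy²xyxy²x, xy²xyxy²xyx, xy²xyxy²xy², yxy²xyxy²xy, xyxy²xyxy²xy}.
No further products give new elements, so |G| = 60.

Answer: 60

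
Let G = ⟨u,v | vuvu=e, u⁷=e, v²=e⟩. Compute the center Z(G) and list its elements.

An element z ∈ Z(G) iff z commutes with every generator.
For example e is central: e·u = u = u·e; e·v = v = v·e.
Whereas u ∉ Z(G) since u·v = uv ≠ u⁶v = v·u.
Checking each of the 14 elements this way gives Z(G) = {e}, of order 1.

Answer: {e}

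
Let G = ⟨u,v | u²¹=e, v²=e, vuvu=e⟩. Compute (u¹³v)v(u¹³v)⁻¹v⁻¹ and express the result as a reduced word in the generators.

[(u¹³v), v] = (u¹³v)·v·(u¹³v)⁻¹·v⁻¹.
  (u¹³v) · v = u¹³
  (u¹³) · (u¹³v) = u⁵v
  (u⁵v) · v = u⁵

Answer: u⁵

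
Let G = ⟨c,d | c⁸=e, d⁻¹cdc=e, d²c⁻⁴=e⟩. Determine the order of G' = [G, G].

G' = [G, G] is generated by all commutators. The generator-pair commutators are: [c, d] = c².
The subgroup they normally generate is {e, c², c⁴, c⁶}, of order 4.
Check: |G/G'| = 16/4 = 4 is the order of the abelianisation.

Answer: 4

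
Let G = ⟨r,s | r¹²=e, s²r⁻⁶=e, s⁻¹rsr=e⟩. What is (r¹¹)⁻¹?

The order of (r¹¹) is 12 (smallest k with (r¹¹)ᵏ = e), so (r¹¹)⁻¹ = (r¹¹)¹¹ = r.
Check: (r¹¹) · r → (r¹¹) · r = e, giving e as required.

Answer: r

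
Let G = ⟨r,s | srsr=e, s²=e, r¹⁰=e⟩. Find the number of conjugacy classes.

The conjugacy classes (representative and size) are:
  [e] (size 1), [r] (size 2), [r²] (size 2), [r³] (size 2), [r⁴] (size 2), [r⁵] (size 1), [r²s] (size 5), [r³s] (size 5).
Class equation: 1 + 2 + 2 + 2 + 2 + 1 + 5 + 5 = 20 = |G|. So G has 8 conjugacy classes.

Answer: 8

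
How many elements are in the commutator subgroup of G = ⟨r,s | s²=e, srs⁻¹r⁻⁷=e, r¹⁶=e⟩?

G' = [G, G] is generated by all commutators. The generator-pair commutators are: [r, s] = r¹⁰.
The subgroup they normally generate is {e, r², r⁴, r⁶, r⁸, r¹⁰, r¹², r¹⁴}, of order 8.
Check: |G/G'| = 32/8 = 4 is the order of the abelianisation.

Answer: 8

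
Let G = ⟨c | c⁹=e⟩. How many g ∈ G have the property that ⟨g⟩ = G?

G is cyclic of order 9. An element generates G iff its order is 9, and a cyclic group of order 9 has exactly φ(9) = 6 such elements.

Answer: 6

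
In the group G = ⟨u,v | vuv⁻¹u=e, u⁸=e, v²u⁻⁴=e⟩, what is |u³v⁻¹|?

Compute successive powers until reaching e:
  (u³v⁻¹)¹ = u³v⁻¹, (u³v⁻¹)² = u⁴, (u³v⁻¹)³ = u³v, (u³v⁻¹)⁴ = e.
The smallest positive k with (u³v⁻¹)ᵏ = e is 4.

Answer: 4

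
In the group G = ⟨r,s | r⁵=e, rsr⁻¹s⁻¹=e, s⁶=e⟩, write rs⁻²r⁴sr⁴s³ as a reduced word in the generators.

Multiply left to right, reducing at each step:
  r · s⁻² = rs⁴
  (rs⁴) · r⁴ = s⁴
  (s⁴) · s = s⁵
  (s⁵) · r⁴ = r⁴s⁵
  (r⁴s⁵) · s³ = r⁴s²

Answer: r⁴s²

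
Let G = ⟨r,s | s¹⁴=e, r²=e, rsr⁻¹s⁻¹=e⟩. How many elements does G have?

Enumerate words in the generators, reducing via the relations: the distinct elements are
  {e, r, s, rs, s², s³, s⁴, s⁵, s⁶, s⁷, s⁸, s⁹, rs², rs³, rs⁴, rs⁵, rs⁶, rs⁷, rs⁸, rs⁹, s¹², s¹³, s¹¹, s¹⁰, rs¹², rs¹³, rs¹¹, rs¹⁰}.
No further products give new elements, so |G| = 28.

Answer: 28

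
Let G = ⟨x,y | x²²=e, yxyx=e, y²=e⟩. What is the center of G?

An element z ∈ Z(G) iff z commutes with every generator.
For example x¹¹ is central: (x¹¹)·x = x¹² = x·(x¹¹); (x¹¹)·y = x¹¹y = y·(x¹¹).
Whereas x ∉ Z(G) since x·y = xy ≠ x²¹y = y·x.
Checking each of the 44 elements this way gives Z(G) = {e, x¹¹}, of order 2.

Answer: {e, x¹¹}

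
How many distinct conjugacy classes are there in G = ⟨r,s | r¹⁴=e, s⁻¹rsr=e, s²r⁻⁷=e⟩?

The conjugacy classes (representative and size) are:
  [e] (size 1), [r¹³] (size 2), [r¹²] (size 2), [r¹¹] (size 2), [r⁴] (size 2), [r⁵] (size 2), [r⁸] (size 2), [r⁷] (size 1), [r⁵s⁻¹] (size 7), [r⁵s] (size 7).
Class equation: 1 + 2 + 2 + 2 + 2 + 2 + 2 + 1 + 7 + 7 = 28 = |G|. So G has 10 conjugacy classes.

Answer: 10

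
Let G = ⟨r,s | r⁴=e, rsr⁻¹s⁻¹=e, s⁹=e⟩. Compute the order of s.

Compute successive powers until reaching e:
  s¹ = s, s² = s², s³ = s³, s⁴ = s⁴, s⁵ = s⁵, s⁶ = s⁶, s⁷ = s⁷, s⁸ = s⁸, s⁹ = e.
The smallest positive k with sᵏ = e is 9.

Answer: 9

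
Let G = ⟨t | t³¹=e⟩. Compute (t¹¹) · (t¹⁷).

Compute (t¹¹) · (t¹⁷) by multiplying left to right and reducing via the relations at each step:
  (t¹¹) · t¹⁷ = t²⁸

Answer: t²⁸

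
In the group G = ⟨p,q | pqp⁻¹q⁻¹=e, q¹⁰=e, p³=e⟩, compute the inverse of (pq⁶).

The order of (pq⁶) is 15 (smallest k with (pq⁶)ᵏ = e), so (pq⁶)⁻¹ = (pq⁶)¹⁴ = p²q⁴.
Check: (pq⁶) · (p²q⁴) → (pq⁶) · p² = q⁶;   (q⁶) · q⁴ = e, giving e as required.

Answer: p²q⁴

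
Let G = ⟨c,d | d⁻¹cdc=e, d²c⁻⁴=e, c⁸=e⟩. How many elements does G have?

Enumerate words in the generators, reducing via the relations: the distinct elements are
  {c, d, e, cd, c², c³, c⁴, c⁵, c⁶, c⁷, c²d, c³d, d⁻¹, cd⁻¹, c²d⁻¹, c³d⁻¹}.
No further products give new elements, so |G| = 16.

Answer: 16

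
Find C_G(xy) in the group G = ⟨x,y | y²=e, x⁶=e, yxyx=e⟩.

⟨xy⟩ ⊆ C_G(xy) since powers of xy commute with xy; so |C_G(xy)| ≥ |⟨xy⟩| = 2.
By orbit–stabilizer, |C_G(xy)| = |G| / |conj. class of xy| = 12 / 3 = 4.
The 4 elements commuting with xy are {e, x³, xy, x⁴y}.

Answer: {e, x³, xy, x⁴y}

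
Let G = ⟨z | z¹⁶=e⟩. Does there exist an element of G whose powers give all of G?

|G| = 16. The element z has order 16 (its powers give 16 distinct elements), so ⟨z⟩ = G and G is cyclic.

Answer: Yes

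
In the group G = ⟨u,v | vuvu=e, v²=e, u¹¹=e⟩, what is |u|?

Compute successive powers until reaching e:
  u¹ = u, u² = u², u³ = u³, u⁴ = u⁴, u⁵ = u⁵, u⁶ = u⁶, u⁷ = u⁷, u⁸ = u⁸, u⁹ = u⁹, u¹⁰ = u¹⁰, u¹¹ = e.
The smallest positive k with uᵏ = e is 11.

Answer: 11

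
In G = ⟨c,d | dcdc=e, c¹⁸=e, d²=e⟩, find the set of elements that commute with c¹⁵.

⟨c¹⁵⟩ ⊆ C_G(c¹⁵) since powers of c¹⁵ commute with c¹⁵; so |C_G(c¹⁵)| ≥ |⟨c¹⁵⟩| = 6.
By orbit–stabilizer, |C_G(c¹⁵)| = |G| / |conj. class of c¹⁵| = 36 / 2 = 18.
The 18 elements commuting with c¹⁵ are {e, c, c², c³, c⁴, c⁵, c⁶, c⁷, c⁸, c⁹, c¹⁰, c¹¹, c¹², c¹³, c¹⁴, c¹⁵, c¹⁶, c¹⁷}.

Answer: {e, c, c², c³, c⁴, c⁵, c⁶, c⁷, c⁸, c⁹, c¹⁰, c¹¹, c¹², c¹³, c¹⁴, c¹⁵, c¹⁶, c¹⁷}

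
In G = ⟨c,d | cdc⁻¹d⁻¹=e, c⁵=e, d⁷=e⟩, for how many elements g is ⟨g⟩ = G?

G is cyclic of order 35. An element generates G iff its order is 35, and a cyclic group of order 35 has exactly φ(35) = 24 such elements.

Answer: 24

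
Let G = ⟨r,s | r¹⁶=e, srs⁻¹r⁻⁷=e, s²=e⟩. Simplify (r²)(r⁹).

Compute (r²) · (r⁹) by multiplying left to right and reducing via the relations at each step:
  (r²) · r⁹ = r¹¹

Answer: r¹¹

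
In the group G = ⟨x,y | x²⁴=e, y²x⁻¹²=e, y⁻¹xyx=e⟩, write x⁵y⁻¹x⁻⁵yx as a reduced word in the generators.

Multiply left to right, reducing at each step:
  (x⁵) · y⁻¹ = x⁵y⁻¹
  (x⁵y⁻¹) · x⁻⁵ = x¹⁰y⁻¹
  (x¹⁰y⁻¹) · y = x¹⁰
  (x¹⁰) · x = x¹¹

Answer: x¹¹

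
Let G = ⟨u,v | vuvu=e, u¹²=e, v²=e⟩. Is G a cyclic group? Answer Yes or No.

Every cyclic group is abelian. But u·v = uv while v·u = u¹¹v, so u·v ≠ v·u and G is not abelian. Hence G is not cyclic.

Answer: No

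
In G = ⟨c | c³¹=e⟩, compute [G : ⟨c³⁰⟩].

First find ord(c³⁰) by computing successive powers:
  (c³⁰)¹ = c³⁰, (c³⁰)² = c²⁹, (c³⁰)³ = c²⁸, (c³⁰)⁴ = c²⁷, (c³⁰)⁵ = c²⁶, (c³⁰)⁶ = c²⁵, (c³⁰)⁷ = c²⁴, (c³⁰)⁸ = c²³, (c³⁰)⁹ = c²², (c³⁰)¹⁰ = c²¹, (c³⁰)¹¹ = c²⁰, (c³⁰)¹² = c¹⁹, (c³⁰)¹³ = c¹⁸, (c³⁰)¹⁴ = c¹⁷, (c³⁰)¹⁵ = c¹⁶, (c³⁰)¹⁶ = c¹⁵, (c³⁰)¹⁷ = c¹⁴, (c³⁰)¹⁸ = c¹³, (c³⁰)¹⁹ = c¹², (c³⁰)²⁰ = c¹¹, (c³⁰)²¹ = c¹⁰, (c³⁰)²² = c⁹, (c³⁰)²³ = c⁸, (c³⁰)²⁴ = c⁷, (c³⁰)²⁵ = c⁶, (c³⁰)²⁶ = c⁵, (c³⁰)²⁷ = c⁴, (c³⁰)²⁸ = c³, (c³⁰)²⁹ = c², (c³⁰)³⁰ = c, (c³⁰)³¹ = e.
So |⟨c³⁰⟩| = ord(c³⁰) = 31. With |G| = 31, by Lagrange [G : ⟨c³⁰⟩] = 31/31 = 1.

Answer: 1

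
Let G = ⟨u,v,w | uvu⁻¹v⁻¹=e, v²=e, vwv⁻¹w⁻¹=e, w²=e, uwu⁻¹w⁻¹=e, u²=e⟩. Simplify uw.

Compute u · w by multiplying left to right and reducing via the relations at each step:
  u · w = uw

Answer: uw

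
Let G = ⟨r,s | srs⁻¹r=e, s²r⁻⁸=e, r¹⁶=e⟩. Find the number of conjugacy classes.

The conjugacy classes (representative and size) are:
  [e] (size 1), [r] (size 2), [r¹⁴] (size 2), [r¹³] (size 2), [r¹²] (size 2), [r⁵] (size 2), [r¹⁰] (size 2), [r⁷] (size 2), [r⁸] (size 1), [s⁻¹] (size 8), [r⁷s⁻¹] (size 8).
Class equation: 1 + 2 + 2 + 2 + 2 + 2 + 2 + 2 + 1 + 8 + 8 = 32 = |G|. So G has 11 conjugacy classes.

Answer: 11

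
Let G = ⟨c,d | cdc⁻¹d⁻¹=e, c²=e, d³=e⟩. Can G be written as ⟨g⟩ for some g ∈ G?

|G| = 6. The element cd has order 6 (its powers give 6 distinct elements), so ⟨cd⟩ = G and G is cyclic.

Answer: Yes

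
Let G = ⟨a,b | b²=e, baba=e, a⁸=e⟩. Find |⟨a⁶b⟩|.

|⟨a⁶b⟩| equals the order of a⁶b. Compute successive powers until reaching e:
  (a⁶b)¹ = a⁶b, (a⁶b)² = e.
The smallest positive k with (a⁶b)ᵏ = e is 2, so |⟨a⁶b⟩| = 2.

Answer: 2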